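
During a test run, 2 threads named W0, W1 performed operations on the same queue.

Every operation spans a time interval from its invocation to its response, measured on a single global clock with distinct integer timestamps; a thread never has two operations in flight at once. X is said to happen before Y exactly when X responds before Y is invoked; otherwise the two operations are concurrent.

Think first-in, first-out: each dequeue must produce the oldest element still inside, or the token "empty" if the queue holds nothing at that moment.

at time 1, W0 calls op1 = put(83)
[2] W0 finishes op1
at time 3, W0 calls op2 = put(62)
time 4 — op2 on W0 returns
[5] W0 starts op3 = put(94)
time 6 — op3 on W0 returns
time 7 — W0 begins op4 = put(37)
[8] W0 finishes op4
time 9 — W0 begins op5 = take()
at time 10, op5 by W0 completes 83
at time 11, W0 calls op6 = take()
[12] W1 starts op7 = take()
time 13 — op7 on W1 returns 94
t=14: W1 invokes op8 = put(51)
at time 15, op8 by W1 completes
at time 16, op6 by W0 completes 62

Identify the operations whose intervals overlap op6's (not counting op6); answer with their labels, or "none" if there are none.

op6 spans [11,16]; an op avoiding the whole window 11..16 is ordered, any other is concurrent
op1 [1,2]: before
op2 [3,4]: before
op3 [5,6]: before
op4 [7,8]: before
op5 [9,10]: before
op7 [12,13]: concurrent
op8 [14,15]: concurrent

op7, op8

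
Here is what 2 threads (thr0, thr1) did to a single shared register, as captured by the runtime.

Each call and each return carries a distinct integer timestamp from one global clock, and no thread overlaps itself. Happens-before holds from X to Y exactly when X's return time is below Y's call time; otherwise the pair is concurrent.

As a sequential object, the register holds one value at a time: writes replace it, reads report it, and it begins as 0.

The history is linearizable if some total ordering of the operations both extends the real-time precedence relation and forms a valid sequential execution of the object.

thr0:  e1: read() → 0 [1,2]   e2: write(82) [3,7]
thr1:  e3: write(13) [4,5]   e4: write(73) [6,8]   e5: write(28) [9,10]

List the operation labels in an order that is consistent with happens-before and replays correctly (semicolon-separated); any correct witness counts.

e1; e2; e3; e4; e5

after step 1 (e1 read() → 0): value 0
after step 2 (e2 write(82)): value 82
after step 3 (e3 write(13)): value 13
after step 4 (e4 write(73)): value 73
after step 5 (e5 write(28)): value 28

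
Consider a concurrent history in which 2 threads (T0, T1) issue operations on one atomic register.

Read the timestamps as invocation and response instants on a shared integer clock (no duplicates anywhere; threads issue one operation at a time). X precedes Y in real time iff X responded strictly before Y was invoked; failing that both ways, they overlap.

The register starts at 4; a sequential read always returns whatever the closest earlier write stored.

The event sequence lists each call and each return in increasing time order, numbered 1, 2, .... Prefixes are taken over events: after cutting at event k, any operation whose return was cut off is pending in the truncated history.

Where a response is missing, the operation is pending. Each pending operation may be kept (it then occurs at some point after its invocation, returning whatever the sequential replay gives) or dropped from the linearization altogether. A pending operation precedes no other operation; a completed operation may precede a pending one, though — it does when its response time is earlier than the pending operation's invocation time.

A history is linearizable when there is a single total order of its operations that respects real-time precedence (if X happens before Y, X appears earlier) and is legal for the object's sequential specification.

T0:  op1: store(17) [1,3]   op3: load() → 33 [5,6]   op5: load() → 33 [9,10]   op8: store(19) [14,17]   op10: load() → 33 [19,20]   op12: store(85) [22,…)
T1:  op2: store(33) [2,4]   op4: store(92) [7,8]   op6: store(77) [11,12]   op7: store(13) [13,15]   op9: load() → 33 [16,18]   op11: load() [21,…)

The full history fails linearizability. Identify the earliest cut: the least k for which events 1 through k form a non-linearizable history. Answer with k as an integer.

10

events 1..9 are linearizable; a witness order is op1, op2, op3, op4:
step 1: op1 store(17) — value 17
step 2: op2 store(33) — value 33
step 3: op3 load() → 33 — value 33
step 4: op4 store(92) — value 92
at event 10 (op5's time-10 response) nothing linearizes any more
take op1, op2, op3, op4, op5: step 5 already fails, because op5 load() → 33 cannot occur there
take op2, op1, op3, op4, op5: step 3 already fails, because op3 load() → 33 cannot occur there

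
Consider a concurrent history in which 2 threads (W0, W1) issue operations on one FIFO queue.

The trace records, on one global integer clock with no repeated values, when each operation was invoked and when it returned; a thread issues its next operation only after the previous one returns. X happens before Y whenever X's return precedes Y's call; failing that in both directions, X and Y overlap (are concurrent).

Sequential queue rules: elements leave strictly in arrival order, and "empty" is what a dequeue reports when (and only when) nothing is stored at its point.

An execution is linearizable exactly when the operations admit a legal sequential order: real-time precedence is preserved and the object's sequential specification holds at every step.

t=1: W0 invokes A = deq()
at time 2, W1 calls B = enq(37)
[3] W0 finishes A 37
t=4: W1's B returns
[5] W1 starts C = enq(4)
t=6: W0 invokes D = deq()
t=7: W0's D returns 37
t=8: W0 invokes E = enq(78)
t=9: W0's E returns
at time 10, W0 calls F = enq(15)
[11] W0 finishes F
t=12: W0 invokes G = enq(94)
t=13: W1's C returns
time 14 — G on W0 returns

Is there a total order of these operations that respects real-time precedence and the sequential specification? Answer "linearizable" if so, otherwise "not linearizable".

the violation lands at event 7, D's response at time 7: events 1..6 linearize, events 1..7 do not
3 completed operations, 2 real-time-consistent orders — every FIFO queue replay fails
every completion of the 1 pending operation (C) was checked; none linearizes
take A, B, D (pending dropped): step 1 already fails, because A deq() → 37 cannot occur there
take B, A, D (pending dropped): step 3 already fails, because D deq() → 37 cannot occur there

not linearizable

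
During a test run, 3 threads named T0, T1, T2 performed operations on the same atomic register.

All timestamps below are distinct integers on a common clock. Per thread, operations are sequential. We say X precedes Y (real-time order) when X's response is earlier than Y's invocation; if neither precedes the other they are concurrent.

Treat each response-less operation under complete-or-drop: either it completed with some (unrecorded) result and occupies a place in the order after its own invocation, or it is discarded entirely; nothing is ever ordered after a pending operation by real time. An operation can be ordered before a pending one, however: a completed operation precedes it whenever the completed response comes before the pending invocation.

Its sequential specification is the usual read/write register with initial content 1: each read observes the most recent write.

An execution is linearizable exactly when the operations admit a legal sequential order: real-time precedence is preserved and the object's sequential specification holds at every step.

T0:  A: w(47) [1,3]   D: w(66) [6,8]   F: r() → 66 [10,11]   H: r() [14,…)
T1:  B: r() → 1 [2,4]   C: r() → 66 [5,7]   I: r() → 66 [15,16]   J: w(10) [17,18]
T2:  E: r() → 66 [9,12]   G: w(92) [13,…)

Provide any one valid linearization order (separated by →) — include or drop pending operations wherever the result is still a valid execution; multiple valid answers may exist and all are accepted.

B → A → D → C → E → F → H → I → G → J

1. B r() → 1, leaving value 1
2. A w(47), leaving value 47
3. D w(66), leaving value 66
4. C r() → 66, leaving value 66
5. E r() → 66, leaving value 66
6. F r() → 66, leaving value 66
7. H r() (pending, included), leaving value 66
8. I r() → 66, leaving value 66
9. G w(92) (pending, included), leaving value 92
10. J w(10), leaving value 10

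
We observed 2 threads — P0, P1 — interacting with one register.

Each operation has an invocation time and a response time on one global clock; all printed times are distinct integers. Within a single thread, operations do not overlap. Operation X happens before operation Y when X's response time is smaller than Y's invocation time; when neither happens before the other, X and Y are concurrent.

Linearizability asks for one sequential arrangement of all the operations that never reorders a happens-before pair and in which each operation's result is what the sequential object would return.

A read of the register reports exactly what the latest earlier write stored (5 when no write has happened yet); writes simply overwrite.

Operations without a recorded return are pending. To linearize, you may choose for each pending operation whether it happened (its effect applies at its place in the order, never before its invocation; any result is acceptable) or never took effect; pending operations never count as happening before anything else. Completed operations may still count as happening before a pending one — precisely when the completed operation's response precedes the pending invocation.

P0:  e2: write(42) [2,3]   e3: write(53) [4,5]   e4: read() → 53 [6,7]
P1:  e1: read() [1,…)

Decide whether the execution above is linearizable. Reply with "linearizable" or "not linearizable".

linearizable

a witness: e1, e2, e3, e4
step 1: e1 read() (pending, included) — value 5
step 2: e2 write(42) — value 42
step 3: e3 write(53) — value 53
step 4: e4 read() → 53 — value 53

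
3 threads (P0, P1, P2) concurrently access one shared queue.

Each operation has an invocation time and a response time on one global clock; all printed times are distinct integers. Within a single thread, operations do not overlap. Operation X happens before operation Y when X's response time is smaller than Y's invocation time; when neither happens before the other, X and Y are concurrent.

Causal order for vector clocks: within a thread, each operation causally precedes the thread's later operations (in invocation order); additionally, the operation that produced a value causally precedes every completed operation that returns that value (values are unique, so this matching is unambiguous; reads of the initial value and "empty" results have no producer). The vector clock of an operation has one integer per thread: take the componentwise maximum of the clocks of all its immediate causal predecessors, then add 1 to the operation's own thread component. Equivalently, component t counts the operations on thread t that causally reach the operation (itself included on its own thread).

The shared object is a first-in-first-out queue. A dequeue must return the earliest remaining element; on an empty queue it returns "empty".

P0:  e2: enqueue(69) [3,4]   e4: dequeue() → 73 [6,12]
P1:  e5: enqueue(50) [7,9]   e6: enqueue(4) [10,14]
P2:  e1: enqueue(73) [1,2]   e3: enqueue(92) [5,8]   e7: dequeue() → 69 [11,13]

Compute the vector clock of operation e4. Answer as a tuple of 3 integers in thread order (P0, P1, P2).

(2, 0, 1)

invoked at 1, e1 has no predecessors; its own P2 bump gives (0, 0, 1)
invoked at 7, e5 has no predecessors; its own P1 bump gives (0, 1, 0)
invoked at 3, e2 has no predecessors; its own P0 bump gives (1, 0, 0)
e3, invoked 5, takes VC(e1)=(0, 0, 1) under max, adds 1 for P2 → (0, 0, 2)
e6, invoked 10, takes VC(e5)=(0, 1, 0) under max, adds 1 for P1 → (0, 2, 0)
e4, invoked 6, takes VC(e1)=(0, 0, 1), VC(e2)=(1, 0, 0) under max, adds 1 for P0 → (2, 0, 1)
e7, invoked 11, takes VC(e2)=(1, 0, 0), VC(e3)=(0, 0, 2) under max, adds 1 for P2 → (1, 0, 3)
target: VC(e4) = (2, 0, 1)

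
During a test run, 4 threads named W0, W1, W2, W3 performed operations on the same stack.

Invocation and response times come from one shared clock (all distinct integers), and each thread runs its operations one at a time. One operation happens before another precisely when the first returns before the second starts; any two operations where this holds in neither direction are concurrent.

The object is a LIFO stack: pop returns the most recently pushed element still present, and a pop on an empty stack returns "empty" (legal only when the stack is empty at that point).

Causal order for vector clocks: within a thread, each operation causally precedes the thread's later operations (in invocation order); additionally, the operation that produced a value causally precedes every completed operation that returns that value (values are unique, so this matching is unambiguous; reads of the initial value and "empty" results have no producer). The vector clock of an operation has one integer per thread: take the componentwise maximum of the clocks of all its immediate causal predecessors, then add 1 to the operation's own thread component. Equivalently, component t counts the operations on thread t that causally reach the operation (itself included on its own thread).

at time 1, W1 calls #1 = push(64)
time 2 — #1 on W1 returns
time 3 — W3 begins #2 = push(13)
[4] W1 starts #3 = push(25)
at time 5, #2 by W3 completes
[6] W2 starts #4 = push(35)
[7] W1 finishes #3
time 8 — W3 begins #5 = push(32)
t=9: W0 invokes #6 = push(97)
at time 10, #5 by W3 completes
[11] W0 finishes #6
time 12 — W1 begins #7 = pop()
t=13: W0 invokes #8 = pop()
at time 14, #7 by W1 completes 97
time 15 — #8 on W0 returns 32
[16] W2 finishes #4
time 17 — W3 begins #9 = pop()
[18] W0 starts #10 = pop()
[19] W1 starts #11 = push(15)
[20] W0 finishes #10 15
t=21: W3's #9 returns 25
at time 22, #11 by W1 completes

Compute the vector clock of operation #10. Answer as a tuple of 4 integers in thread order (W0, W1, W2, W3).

(3, 4, 0, 2)

VC(#2, invoked at 3): no causal predecessors; +1 on W3 → (0, 0, 0, 1)
VC(#4, invoked at 6): no causal predecessors; +1 on W2 → (0, 0, 1, 0)
VC(#1, invoked at 1): no causal predecessors; +1 on W1 → (0, 1, 0, 0)
VC(#6, invoked at 9): no causal predecessors; +1 on W0 → (1, 0, 0, 0)
merge at #5 (invoked 8): VC(#2)=(0, 0, 0, 1), own-thread bump on W3 → (0, 0, 0, 2)
merge at #3 (invoked 4): VC(#1)=(0, 1, 0, 0), own-thread bump on W1 → (0, 2, 0, 0)
merge at #7 (invoked 12): VC(#3)=(0, 2, 0, 0), VC(#6)=(1, 0, 0, 0), own-thread bump on W1 → (1, 3, 0, 0)
merge at #8 (invoked 13): VC(#5)=(0, 0, 0, 2), VC(#6)=(1, 0, 0, 0), own-thread bump on W0 → (2, 0, 0, 2)
merge at #9 (invoked 17): VC(#3)=(0, 2, 0, 0), VC(#5)=(0, 0, 0, 2), own-thread bump on W3 → (0, 2, 0, 3)
merge at #11 (invoked 19): VC(#7)=(1, 3, 0, 0), own-thread bump on W1 → (1, 4, 0, 0)
merge at #10 (invoked 18): VC(#8)=(2, 0, 0, 2), VC(#11)=(1, 4, 0, 0), own-thread bump on W0 → (3, 4, 0, 2)
target: VC(#10) = (3, 4, 0, 2)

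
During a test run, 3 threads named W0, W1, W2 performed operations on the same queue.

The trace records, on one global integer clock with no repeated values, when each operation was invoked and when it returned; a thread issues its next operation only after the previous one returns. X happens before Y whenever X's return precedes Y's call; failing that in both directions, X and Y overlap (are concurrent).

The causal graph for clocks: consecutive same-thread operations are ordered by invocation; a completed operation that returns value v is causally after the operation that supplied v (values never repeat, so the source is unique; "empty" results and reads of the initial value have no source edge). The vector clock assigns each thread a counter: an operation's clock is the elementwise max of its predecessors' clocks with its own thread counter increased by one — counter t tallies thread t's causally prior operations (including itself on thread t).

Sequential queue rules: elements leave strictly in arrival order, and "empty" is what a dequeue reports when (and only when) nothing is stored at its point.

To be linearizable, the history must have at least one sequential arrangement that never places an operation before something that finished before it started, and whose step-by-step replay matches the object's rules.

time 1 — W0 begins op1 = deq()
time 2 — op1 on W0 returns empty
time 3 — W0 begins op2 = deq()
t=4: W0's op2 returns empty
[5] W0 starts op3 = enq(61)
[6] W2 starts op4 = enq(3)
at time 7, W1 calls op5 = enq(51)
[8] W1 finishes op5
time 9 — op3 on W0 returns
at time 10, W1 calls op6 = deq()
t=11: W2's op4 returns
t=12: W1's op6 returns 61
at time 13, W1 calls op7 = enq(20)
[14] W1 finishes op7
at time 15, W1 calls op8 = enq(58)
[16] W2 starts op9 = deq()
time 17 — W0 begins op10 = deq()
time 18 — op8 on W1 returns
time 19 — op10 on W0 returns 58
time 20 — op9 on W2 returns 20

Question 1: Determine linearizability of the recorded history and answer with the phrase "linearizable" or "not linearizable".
not linearizable

prefix check: 1..18 passes, 1..19 fails once op10's time-19 response joins
9 completed operations, 16 real-time-consistent orders — every queue replay fails
including or dropping the 1 pending operation (op9) in any combination fails
one such order, op1, op2, op3, op4, op5, op6, op7, op8, op10 (pending dropped), breaks at step 9 where op10 deq() → 58 is illegal
one such order, op1, op2, op3, op4, op5, op6, op7, op10, op8 (pending dropped), breaks at step 8 where op10 deq() → 58 is illegal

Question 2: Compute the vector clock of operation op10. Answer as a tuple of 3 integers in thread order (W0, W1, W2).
Answer: (4, 4, 0)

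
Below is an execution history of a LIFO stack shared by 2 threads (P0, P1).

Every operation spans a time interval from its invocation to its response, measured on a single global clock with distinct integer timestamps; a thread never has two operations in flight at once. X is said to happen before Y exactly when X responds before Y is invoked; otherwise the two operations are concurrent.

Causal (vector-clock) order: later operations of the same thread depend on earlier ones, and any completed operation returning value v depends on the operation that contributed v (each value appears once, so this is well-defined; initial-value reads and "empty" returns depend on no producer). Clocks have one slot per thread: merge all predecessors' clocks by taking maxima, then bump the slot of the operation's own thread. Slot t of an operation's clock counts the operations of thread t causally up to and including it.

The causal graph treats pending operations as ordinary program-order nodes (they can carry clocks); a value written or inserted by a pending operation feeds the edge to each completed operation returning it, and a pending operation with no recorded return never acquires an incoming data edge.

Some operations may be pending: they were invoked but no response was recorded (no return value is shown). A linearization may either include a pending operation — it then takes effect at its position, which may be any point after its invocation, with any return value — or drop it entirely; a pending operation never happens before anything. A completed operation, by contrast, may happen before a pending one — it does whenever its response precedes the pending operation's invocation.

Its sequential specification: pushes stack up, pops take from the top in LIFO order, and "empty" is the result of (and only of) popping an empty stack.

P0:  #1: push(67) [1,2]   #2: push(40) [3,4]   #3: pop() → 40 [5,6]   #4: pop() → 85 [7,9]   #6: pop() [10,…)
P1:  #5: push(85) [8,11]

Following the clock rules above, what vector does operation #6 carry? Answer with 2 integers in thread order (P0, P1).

invoked at 8, #5 has no predecessors; its own P1 bump gives (0, 1)
invoked at 1, #1 has no predecessors; its own P0 bump gives (1, 0)
#2, invoked 3, takes VC(#1)=(1, 0) under max, adds 1 for P0 → (2, 0)
#3, invoked 5, takes VC(#2)=(2, 0) under max, adds 1 for P0 → (3, 0)
#4, invoked 7, takes VC(#3)=(3, 0), VC(#5)=(0, 1) under max, adds 1 for P0 → (4, 1)
#6, invoked 10, takes VC(#4)=(4, 1) under max, adds 1 for P0 → (5, 1)
target: VC(#6) = (5, 1)

(5, 1)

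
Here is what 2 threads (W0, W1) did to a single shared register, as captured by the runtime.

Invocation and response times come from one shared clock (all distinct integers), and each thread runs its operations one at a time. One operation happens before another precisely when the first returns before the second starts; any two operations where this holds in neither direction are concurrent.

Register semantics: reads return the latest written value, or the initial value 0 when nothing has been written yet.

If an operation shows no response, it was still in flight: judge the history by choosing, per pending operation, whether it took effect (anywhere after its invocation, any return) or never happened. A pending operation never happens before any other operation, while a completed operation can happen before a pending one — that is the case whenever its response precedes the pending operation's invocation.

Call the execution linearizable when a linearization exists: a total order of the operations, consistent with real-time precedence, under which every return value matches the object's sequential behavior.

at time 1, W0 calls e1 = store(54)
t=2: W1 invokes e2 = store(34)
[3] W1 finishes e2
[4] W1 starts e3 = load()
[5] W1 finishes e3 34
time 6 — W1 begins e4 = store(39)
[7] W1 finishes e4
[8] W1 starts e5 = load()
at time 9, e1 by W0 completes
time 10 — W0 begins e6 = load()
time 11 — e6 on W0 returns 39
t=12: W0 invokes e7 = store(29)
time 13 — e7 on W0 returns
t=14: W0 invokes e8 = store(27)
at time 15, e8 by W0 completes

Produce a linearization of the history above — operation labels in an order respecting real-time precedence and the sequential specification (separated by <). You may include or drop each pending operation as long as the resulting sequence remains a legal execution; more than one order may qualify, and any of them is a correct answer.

step 1: e1 store(54) — value 54
step 2: e2 store(34) — value 34
step 3: e3 load() → 34 — value 34
step 4: e4 store(39) — value 39
step 5: e5 load() (pending, included) — value 39
step 6: e6 load() → 39 — value 39
step 7: e7 store(29) — value 29
step 8: e8 store(27) — value 27

e1 < e2 < e3 < e4 < e5 < e6 < e7 < e8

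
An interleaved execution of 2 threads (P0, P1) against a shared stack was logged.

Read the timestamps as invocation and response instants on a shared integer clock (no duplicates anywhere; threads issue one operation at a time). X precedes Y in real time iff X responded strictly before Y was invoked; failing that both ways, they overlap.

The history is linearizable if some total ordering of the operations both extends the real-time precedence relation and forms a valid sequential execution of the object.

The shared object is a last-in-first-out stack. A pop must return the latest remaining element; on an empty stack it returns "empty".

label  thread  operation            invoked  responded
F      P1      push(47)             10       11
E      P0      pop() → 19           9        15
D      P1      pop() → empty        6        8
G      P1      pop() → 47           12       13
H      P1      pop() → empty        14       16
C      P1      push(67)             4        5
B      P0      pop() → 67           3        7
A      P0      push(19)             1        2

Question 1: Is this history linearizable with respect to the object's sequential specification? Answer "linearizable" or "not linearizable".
not linearizable

the violation lands at event 8, D's response at time 8: events 1..7 linearize, events 1..8 do not
checked exhaustively: 3 real-time-consistent orders of 4 completed operations, zero legal stack replays
e.g. A, B, C, D: illegal at step 2, since B pop() → 67 cannot apply there
e.g. A, C, B, D: illegal at step 4, since D pop() → empty cannot apply there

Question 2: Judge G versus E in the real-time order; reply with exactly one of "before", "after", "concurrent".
concurrent

G spans [12,13], E spans [9,15]
the intervals overlap in both directions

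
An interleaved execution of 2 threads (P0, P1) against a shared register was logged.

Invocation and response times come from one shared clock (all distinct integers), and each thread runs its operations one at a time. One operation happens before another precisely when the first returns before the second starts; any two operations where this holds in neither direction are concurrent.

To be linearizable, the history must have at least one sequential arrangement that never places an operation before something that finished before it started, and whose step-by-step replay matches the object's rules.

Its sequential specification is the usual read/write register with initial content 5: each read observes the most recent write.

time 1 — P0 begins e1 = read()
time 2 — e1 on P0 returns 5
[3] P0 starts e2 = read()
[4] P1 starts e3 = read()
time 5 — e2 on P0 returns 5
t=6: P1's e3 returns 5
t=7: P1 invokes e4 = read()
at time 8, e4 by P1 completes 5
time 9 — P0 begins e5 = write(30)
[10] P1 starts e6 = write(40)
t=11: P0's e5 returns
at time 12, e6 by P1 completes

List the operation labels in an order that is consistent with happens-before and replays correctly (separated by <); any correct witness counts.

e1 < e2 < e3 < e4 < e5 < e6

after step 1 (e1 read() → 5): value 5
after step 2 (e2 read() → 5): value 5
after step 3 (e3 read() → 5): value 5
after step 4 (e4 read() → 5): value 5
after step 5 (e5 write(30)): value 30
after step 6 (e6 write(40)): value 40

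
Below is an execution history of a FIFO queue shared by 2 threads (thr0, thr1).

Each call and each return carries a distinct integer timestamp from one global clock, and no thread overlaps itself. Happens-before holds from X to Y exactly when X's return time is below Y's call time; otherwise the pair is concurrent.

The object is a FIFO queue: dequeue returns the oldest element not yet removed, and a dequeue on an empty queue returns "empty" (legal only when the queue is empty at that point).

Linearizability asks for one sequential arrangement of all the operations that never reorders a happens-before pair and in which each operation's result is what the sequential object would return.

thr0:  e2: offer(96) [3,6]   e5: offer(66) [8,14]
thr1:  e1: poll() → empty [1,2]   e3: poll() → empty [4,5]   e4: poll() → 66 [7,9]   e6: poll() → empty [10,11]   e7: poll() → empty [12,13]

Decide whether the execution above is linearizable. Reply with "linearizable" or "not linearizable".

cut after 8 events: linearizable; cut after 9 events (e4 responds, time 9): not linearizable
4 completed operations, 2 real-time-consistent orders — every FIFO queue replay fails
no completion choice of the 1 pending operation (e5) rescues it — every subset was tried
one such order, e1, e2, e3, e4 (pending dropped), breaks at step 3 where e3 poll() → empty is illegal
one such order, e1, e3, e2, e4 (pending dropped), breaks at step 4 where e4 poll() → 66 is illegal

not linearizable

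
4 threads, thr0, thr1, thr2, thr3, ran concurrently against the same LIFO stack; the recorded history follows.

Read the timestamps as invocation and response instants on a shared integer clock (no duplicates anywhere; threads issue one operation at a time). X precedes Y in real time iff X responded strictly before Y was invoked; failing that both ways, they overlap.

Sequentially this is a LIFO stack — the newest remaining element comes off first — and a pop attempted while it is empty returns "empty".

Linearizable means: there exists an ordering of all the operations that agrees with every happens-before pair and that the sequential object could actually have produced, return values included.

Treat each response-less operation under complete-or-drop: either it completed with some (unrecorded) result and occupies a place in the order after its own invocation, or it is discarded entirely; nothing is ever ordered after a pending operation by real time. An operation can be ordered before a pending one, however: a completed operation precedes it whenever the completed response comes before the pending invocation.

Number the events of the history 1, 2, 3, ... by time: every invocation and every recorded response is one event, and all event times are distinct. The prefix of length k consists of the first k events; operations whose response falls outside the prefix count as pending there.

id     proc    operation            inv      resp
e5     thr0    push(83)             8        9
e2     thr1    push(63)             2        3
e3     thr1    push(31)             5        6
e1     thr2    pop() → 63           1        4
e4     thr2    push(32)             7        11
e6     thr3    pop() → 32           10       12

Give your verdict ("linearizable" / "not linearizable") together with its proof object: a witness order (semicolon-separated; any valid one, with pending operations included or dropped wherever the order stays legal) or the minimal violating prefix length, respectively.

step 1: e2 push(63) — stack <63>
step 2: e1 pop() → 63 — stack <>
step 3: e3 push(31) — stack <31>
step 4: e5 push(83) — stack <31,83>
step 5: e4 push(32) — stack <31,83,32>
step 6: e6 pop() → 32 — stack <31,83>

linearizable — witness: e2; e1; e3; e5; e4; e6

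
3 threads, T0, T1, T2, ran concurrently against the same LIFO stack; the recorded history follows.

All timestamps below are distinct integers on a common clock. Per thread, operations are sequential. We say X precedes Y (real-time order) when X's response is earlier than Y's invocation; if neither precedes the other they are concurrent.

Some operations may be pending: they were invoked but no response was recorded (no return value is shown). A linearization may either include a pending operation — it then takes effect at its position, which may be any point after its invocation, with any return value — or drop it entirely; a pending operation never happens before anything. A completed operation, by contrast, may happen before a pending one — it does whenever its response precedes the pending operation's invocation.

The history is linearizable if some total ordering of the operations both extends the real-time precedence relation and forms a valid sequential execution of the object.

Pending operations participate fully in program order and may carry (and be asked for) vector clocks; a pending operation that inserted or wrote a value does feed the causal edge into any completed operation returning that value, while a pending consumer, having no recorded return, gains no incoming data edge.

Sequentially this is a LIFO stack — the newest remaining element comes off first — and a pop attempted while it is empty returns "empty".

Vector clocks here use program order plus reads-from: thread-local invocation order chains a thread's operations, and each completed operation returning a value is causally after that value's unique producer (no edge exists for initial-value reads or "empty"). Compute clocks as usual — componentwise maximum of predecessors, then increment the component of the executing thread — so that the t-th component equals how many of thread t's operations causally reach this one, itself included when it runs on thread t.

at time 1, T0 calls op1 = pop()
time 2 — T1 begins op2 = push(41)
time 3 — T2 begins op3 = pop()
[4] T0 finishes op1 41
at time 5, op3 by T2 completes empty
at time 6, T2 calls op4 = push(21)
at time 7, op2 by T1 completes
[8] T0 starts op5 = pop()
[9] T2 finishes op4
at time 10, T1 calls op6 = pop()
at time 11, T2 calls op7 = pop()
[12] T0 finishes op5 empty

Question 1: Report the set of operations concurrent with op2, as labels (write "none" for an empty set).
Answer: op1, op3, op4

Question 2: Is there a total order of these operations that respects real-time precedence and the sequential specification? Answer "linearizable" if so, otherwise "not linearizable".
witness order: op2, op1, op3, op4, op6, op5
after step 1 (op2 push(41)): stack <41>
after step 2 (op1 pop() → 41): stack <>
after step 3 (op3 pop() → empty): stack <>
after step 4 (op4 push(21)): stack <21>
after step 5 (op6 pop() (pending, included)): stack <>
after step 6 (op5 pop() → empty): stack <>

linearizable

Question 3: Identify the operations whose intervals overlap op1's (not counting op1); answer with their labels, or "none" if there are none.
Answer: op2, op3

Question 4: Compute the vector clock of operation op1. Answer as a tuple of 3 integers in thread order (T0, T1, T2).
Answer: (1, 1, 0)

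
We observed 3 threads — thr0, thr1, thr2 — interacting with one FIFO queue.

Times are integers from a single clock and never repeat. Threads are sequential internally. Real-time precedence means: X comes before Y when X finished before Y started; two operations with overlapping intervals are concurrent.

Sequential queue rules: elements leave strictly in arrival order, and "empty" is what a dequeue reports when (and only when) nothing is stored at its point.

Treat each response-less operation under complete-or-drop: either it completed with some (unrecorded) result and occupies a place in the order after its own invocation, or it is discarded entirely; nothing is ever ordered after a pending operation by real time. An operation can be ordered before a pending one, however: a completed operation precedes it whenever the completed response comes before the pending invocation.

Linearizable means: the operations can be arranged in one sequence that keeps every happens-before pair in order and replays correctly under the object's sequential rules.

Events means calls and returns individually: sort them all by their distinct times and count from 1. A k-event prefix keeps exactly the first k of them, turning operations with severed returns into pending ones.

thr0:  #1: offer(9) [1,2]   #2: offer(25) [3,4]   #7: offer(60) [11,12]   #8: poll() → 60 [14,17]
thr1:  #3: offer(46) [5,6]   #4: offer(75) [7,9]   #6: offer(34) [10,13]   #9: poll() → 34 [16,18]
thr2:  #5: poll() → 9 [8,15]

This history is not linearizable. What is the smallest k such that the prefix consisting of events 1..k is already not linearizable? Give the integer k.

17

events 1..16 are still linearizable — one witness is #1, #2, #3, #4, #5, #6, #7:
step 1: #1 offer(9) — queue <9>
step 2: #2 offer(25) — queue <9,25>
step 3: #3 offer(46) — queue <9,25,46>
step 4: #4 offer(75) — queue <9,25,46,75>
step 5: #5 poll() → 9 — queue <25,46,75>
step 6: #6 offer(34) — queue <25,46,75,34>
step 7: #7 offer(60) — queue <25,46,75,34,60>
adding event 17 (#8 responds at 17) leaves no legal real-time order
no completion choice of the 1 pending operation (#9) rescues it — every subset was tried
take #1, #2, #3, #4, #5, #6, #7, #8 (pending dropped): step 8 already fails, because #8 poll() → 60 cannot occur there
take #1, #2, #3, #4, #5, #7, #6, #8 (pending dropped): step 8 already fails, because #8 poll() → 60 cannot occur there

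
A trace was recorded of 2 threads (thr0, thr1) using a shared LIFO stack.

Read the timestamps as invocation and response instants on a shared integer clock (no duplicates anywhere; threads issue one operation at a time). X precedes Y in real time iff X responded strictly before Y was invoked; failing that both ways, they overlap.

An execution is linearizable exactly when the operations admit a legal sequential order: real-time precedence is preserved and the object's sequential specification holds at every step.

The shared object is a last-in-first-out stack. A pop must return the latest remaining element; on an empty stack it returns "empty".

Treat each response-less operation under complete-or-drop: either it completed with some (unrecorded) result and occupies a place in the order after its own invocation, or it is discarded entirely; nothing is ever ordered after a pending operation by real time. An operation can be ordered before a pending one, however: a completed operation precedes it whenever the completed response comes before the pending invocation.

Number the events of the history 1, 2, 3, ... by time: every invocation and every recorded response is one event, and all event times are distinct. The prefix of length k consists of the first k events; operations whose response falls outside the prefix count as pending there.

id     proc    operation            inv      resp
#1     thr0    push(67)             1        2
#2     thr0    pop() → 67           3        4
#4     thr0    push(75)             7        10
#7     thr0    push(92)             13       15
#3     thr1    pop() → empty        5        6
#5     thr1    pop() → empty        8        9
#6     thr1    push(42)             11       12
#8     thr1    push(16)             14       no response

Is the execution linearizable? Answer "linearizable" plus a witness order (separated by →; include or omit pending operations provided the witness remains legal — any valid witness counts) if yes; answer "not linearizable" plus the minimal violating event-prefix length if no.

1. #1 push(67), leaving stack <67>
2. #2 pop() → 67, leaving stack <>
3. #3 pop() → empty, leaving stack <>
4. #5 pop() → empty, leaving stack <>
5. #4 push(75), leaving stack <75>
6. #6 push(42), leaving stack <75,42>
7. #7 push(92), leaving stack <75,42,92>

linearizable — witness: #1 → #2 → #3 → #5 → #4 → #6 → #7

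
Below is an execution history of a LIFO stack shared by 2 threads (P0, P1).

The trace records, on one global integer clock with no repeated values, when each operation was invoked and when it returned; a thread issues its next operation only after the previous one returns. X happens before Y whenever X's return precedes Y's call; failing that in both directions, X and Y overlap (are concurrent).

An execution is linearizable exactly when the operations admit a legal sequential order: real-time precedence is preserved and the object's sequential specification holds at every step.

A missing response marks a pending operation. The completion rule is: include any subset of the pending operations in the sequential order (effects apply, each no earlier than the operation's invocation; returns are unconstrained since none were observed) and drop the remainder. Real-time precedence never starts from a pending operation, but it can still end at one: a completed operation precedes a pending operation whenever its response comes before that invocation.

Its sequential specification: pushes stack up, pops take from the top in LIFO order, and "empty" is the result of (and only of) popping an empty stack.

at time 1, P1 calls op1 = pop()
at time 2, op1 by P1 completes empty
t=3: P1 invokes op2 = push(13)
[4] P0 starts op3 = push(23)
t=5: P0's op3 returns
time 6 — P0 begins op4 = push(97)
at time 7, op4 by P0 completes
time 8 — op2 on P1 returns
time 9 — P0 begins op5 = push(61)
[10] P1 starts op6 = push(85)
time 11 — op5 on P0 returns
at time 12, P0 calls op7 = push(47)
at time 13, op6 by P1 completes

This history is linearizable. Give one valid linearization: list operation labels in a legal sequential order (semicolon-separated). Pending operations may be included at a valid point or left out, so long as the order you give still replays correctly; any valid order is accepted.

op1; op2; op3; op4; op5; op6

1. op1 pop() → empty, leaving stack <>
2. op2 push(13), leaving stack <13>
3. op3 push(23), leaving stack <13,23>
4. op4 push(97), leaving stack <13,23,97>
5. op5 push(61), leaving stack <13,23,97,61>
6. op6 push(85), leaving stack <13,23,97,61,85>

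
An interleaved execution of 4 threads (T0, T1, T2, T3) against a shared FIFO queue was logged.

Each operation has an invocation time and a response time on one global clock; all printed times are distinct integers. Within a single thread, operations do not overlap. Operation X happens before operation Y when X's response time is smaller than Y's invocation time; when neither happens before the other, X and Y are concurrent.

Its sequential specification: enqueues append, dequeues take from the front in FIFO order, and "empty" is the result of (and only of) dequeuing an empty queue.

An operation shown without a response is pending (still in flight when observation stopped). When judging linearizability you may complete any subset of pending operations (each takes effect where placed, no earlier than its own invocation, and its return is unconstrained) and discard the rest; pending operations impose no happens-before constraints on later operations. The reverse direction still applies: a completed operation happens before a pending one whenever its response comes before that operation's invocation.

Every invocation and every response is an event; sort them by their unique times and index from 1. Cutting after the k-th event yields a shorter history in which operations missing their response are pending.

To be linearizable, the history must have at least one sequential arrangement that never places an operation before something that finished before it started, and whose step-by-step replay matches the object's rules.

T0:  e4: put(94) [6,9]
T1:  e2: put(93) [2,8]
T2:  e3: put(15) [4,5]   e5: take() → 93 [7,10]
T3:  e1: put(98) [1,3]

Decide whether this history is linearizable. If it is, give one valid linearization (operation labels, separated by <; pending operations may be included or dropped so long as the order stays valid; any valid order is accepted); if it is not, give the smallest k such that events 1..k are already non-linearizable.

1. e2 put(93), leaving queue <93>
2. e1 put(98), leaving queue <93,98>
3. e3 put(15), leaving queue <93,98,15>
4. e4 put(94), leaving queue <93,98,15,94>
5. e5 take() → 93, leaving queue <98,15,94>

linearizable — witness: e2 < e1 < e3 < e4 < e5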